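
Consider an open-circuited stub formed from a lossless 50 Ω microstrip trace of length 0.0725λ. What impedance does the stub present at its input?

βl = 2π × 0.0725 = 26.1°
tan(βl) = 0.49
For an open-circuited stub, Z_in = −jZ_0·cot(βl) = −jZ_0/tan(βl)

Z_in ≈ −j102 Ω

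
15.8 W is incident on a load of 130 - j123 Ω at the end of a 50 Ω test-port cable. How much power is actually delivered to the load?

|Γ| = |(80 − j123)/(180 − j123)| = 0.673
|Γ|² = 0.453
P_refl = |Γ|²·P_inc = 7.16 W, P_del = (1 − |Γ|²)·P_inc = 8.64 W

P_delivered ≈ 8.64 W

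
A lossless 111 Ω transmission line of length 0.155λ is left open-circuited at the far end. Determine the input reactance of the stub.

βl = 2π × 0.155 = 55.8°
tan(βl) = 1.47
For an open-circuited stub, Z_in = −jZ_0·cot(βl) = −jZ_0/tan(βl)

X_in ≈ -75.4 Ω (capacitive)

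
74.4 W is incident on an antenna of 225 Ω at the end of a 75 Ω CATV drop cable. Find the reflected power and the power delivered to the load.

Γ = (225 − 75)/(225 + 75) = 0.5
|Γ|² = 0.25
P_refl = |Γ|²·P_inc = 18.6 W, P_del = (1 − |Γ|²)·P_inc = 55.8 W

P_reflected ≈ 18.6 W; P_delivered ≈ 55.8 W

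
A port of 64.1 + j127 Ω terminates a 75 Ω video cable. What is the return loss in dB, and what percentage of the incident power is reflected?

RL ≈ 3.39 dB; 45.8% of incident power reflected

Γ = (-10.9 + j127)/(139.1 + j127), |Γ| = 0.677
RL = −20·log₁₀(0.677) = 3.39 dB
P_refl/P_inc = |Γ|² = 0.458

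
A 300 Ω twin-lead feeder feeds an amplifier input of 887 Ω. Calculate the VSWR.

VSWR ≈ 2.96

For a purely resistive load, VSWR = R_L/Z_0 or Z_0/R_L (whichever > 1) = 887/300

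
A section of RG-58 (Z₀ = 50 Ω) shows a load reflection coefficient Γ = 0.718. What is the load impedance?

Z_L = Z_0·(1 + Γ)/(1 − Γ) = 50·(1.72)/(0.282)

Z_L ≈ 305 Ω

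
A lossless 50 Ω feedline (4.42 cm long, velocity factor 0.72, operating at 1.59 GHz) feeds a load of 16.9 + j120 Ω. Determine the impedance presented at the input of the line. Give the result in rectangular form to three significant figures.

Z_in ≈ 2.48 + j4.23 Ω

λ = v/f = 0.72·c / 1.59 GHz = 0.136 m
βl = 2π·l/λ = 2π × 0.325 = 117°
tan(βl) = tan(117°) = -1.95
Z_in = Z_0·(Z_L + jZ_0·tanβl)/(Z_0 + jZ_L·tanβl)
     = 50·(16.9 + j22.4)/(284 − j33)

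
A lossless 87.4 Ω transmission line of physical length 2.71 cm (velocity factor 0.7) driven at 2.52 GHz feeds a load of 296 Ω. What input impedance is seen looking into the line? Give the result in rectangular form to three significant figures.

Z_in ≈ 31.8 + j39.9 Ω

λ = v/f = 0.7·c / 2.52 GHz = 0.0833 m
βl = 2π·l/λ = 2π × 0.325 = 117°
tan(βl) = tan(117°) = -1.96
Z_in = Z_0·(Z_L + jZ_0·tanβl)/(Z_0 + jZ_L·tanβl)
     = 87.4·(296 − j171)/(87.4 − j579)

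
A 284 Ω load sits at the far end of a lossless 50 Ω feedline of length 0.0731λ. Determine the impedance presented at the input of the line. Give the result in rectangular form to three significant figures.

βl = 2π × 0.0731 = 26.3°
tan(βl) = tan(26.3°) = 0.495
Z_in = Z_0·(Z_L + jZ_0·tanβl)/(Z_0 + jZ_L·tanβl)
     = 50·(284 + j24.7)/(50 + j140)

Z_in ≈ 39.8 − j86.9 Ω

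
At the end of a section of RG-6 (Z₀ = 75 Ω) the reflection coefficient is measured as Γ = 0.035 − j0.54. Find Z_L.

Z_L = Z_0·(1 + Γ)/(1 − Γ) = 75·(1.03 − j0.54)/(0.965 + j0.54)

Z_L ≈ 43.4 − j66.2 Ω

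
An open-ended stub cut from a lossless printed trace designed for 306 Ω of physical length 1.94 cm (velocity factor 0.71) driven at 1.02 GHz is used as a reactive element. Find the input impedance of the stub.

Z_in ≈ −j463 Ω

λ = v/f = 0.71·c / 1.02 GHz = 0.209 m
βl = 2π·l/λ = 2π × 0.0929 = 33.4°
tan(βl) = 0.66
For an open-ended stub, Z_in = −jZ_0·cot(βl) = −jZ_0/tan(βl)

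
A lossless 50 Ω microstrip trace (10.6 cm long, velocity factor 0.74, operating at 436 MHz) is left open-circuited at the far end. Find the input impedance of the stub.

λ = v/f = 0.74·c / 436 MHz = 0.509 m
βl = 2π·l/λ = 2π × 0.208 = 74.9°
tan(βl) = 3.72
For an open-circuited stub, Z_in = −jZ_0·cot(βl) = −jZ_0/tan(βl)

Z_in ≈ −j13.4 Ω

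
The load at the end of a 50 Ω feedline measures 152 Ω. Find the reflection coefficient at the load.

Γ = (Z_L − Z_0)/(Z_L + Z_0) = (152 − 50)/(152 + 50) = 102/202

Γ = 0.505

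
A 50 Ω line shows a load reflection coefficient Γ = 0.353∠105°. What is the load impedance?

Z_L = Z_0·(1 + Γ)/(1 − Γ) = 50·(0.909 + j0.341)/(1.09 − j0.341)

Z_L ≈ 33.5 + j26.1 Ω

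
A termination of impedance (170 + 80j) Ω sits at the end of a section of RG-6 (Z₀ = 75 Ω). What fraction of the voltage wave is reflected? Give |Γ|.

Γ = (Z_L − Z_0)/(Z_L + Z_0) = (95 + j80)/(245 + j80)
|Γ| = 124/258

|Γ| ≈ 0.482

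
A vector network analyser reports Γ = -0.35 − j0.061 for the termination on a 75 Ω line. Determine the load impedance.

Z_L ≈ 35.9 − j5.01 Ω

Z_L = Z_0·(1 + Γ)/(1 − Γ) = 75·(0.65 − j0.061)/(1.35 + j0.061)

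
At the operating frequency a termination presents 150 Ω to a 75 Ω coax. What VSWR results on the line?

For a purely resistive load, VSWR = R_L/Z_0 or Z_0/R_L (whichever > 1) = 150/75

VSWR ≈ 2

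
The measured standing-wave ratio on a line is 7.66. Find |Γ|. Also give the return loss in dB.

|Γ| ≈ 0.769; return loss ≈ 2.28 dB

|Γ| = (S − 1)/(S + 1) = (7.66 − 1)/(7.66 + 1) = 6.66/8.66
RL = −20·log₁₀|Γ| = −20·log₁₀(0.769)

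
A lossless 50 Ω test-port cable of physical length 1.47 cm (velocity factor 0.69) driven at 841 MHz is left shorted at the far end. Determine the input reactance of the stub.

X_in ≈ 19.7 Ω (inductive)

λ = v/f = 0.69·c / 841 MHz = 0.246 m
βl = 2π·l/λ = 2π × 0.0597 = 21.5°
tan(βl) = 0.394
For a shorted stub, Z_in = jZ_0·tan(βl)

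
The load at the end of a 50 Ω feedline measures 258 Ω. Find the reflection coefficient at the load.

Γ = (Z_L − Z_0)/(Z_L + Z_0) = (258 − 50)/(258 + 50) = 208/308

Γ = 0.675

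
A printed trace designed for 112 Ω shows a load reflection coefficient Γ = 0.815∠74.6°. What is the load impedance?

Z_L = Z_0·(1 + Γ)/(1 − Γ) = 112·(1.22 + j0.786)/(0.784 − j0.786)

Z_L ≈ 30.5 + j143 Ω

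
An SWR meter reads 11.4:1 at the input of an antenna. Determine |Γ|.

|Γ| = (S − 1)/(S + 1) = (11.4 − 1)/(11.4 + 1) = 10.4/12.4

|Γ| ≈ 0.839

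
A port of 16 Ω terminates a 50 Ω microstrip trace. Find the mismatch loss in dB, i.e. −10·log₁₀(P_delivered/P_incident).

mismatch loss ≈ 1.34 dB

Γ = (16 − 50)/(16 + 50) = -0.515
|Γ|² = 0.265, so P_del/P_inc = 1 − |Γ|² = 0.735
ML = −10·log₁₀(1 − |Γ|²)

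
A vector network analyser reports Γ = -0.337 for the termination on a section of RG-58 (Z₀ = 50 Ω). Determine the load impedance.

Z_L ≈ 24.8 Ω

Z_L = Z_0·(1 + Γ)/(1 − Γ) = 50·(0.663)/(1.34)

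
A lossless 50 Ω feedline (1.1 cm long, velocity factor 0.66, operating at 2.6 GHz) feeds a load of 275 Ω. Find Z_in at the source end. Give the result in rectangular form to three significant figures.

λ = v/f = 0.66·c / 2.6 GHz = 0.0762 m
βl = 2π·l/λ = 2π × 0.144 = 52°
tan(βl) = tan(52°) = 1.28
Z_in = Z_0·(Z_L + jZ_0·tanβl)/(Z_0 + jZ_L·tanβl)
     = 50·(275 + j64)/(50 + j352)

Z_in ≈ 14.4 − j37 Ω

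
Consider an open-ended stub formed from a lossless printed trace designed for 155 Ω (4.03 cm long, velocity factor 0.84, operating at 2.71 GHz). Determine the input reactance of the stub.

λ = v/f = 0.84·c / 2.71 GHz = 0.093 m
βl = 2π·l/λ = 2π × 0.433 = 156°
tan(βl) = -0.445
For an open-ended stub, Z_in = −jZ_0·cot(βl) = −jZ_0/tan(βl)

X_in ≈ 348 Ω (inductive)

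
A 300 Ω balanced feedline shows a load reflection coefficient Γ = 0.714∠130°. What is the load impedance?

Z_L ≈ 60.6 + j135 Ω

Z_L = Z_0·(1 + Γ)/(1 − Γ) = 300·(0.541 + j0.547)/(1.46 − j0.547)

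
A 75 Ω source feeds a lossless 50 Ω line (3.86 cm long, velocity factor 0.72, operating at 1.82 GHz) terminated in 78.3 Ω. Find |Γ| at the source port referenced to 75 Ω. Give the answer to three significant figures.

|Γ| ≈ 0.365

λ = v/f = 0.72·c / 1.82 GHz = 0.119 m
βl = 2π·l/λ = 2π × 0.325 = 117°
tan(βl) = -1.96
Z_in = Z_0·(Z_L + jZ_0·tanβl)/(Z_0 + jZ_L·tanβl) = 36.4 + j13.7 Ω
Γ_s = (Z_in − Z_s)/(Z_in + Z_s) = (-38.6 + j13.7)/(111 + j13.7), |Γ_s| = 0.365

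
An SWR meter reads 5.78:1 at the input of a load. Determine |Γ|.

|Γ| ≈ 0.705

|Γ| = (S − 1)/(S + 1) = (5.78 − 1)/(5.78 + 1) = 4.78/6.78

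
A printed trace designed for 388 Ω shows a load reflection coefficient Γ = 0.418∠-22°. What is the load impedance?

Z_L = Z_0·(1 + Γ)/(1 − Γ) = 388·(1.39 − j0.157)/(0.612 + j0.157)

Z_L ≈ 801 − j304 Ω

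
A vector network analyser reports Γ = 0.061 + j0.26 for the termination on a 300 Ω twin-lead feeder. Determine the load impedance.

Z_L ≈ 293 + j164 Ω

Z_L = Z_0·(1 + Γ)/(1 − Γ) = 300·(1.06 + j0.26)/(0.939 − j0.26)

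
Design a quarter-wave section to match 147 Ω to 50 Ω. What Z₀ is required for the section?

Z_qwt ≈ 85.7 Ω

Z_qwt = √(Z_0·R_L) = √(50 × 147) = √7350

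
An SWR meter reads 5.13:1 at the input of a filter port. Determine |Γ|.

|Γ| ≈ 0.674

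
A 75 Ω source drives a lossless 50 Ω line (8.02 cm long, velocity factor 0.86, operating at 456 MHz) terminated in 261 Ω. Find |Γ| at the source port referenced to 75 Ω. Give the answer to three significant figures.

λ = v/f = 0.86·c / 456 MHz = 0.566 m
βl = 2π·l/λ = 2π × 0.142 = 51°
tan(βl) = 1.24
Z_in = Z_0·(Z_L + jZ_0·tanβl)/(Z_0 + jZ_L·tanβl) = 15.5 − j38 Ω
Γ_s = (Z_in − Z_s)/(Z_in + Z_s) = (-59.5 − j38)/(90.5 − j38), |Γ_s| = 0.72

|Γ| ≈ 0.72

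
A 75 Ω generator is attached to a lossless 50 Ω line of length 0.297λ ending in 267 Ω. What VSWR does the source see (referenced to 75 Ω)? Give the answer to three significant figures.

βl = 2π × 0.297 = 107°
tan(βl) = -3.29
Z_in = Z_0·(Z_L + jZ_0·tanβl)/(Z_0 + jZ_L·tanβl) = 10.2 + j14.6 Ω
Γ_s = (Z_in − Z_s)/(Z_in + Z_s) = (-64.8 + j14.6)/(85.2 + j14.6), |Γ_s| = 0.769
VSWR = (1 + |Γ_s|)/(1 − |Γ_s|)

VSWR ≈ 7.64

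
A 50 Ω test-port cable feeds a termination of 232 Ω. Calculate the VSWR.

VSWR ≈ 4.64

For a purely resistive load, VSWR = R_L/Z_0 or Z_0/R_L (whichever > 1) = 232/50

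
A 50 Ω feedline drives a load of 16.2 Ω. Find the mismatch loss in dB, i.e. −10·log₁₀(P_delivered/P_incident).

mismatch loss ≈ 1.31 dB

Γ = (16.2 − 50)/(16.2 + 50) = -0.511
|Γ|² = 0.261, so P_del/P_inc = 1 − |Γ|² = 0.739
ML = −10·log₁₀(1 − |Γ|²)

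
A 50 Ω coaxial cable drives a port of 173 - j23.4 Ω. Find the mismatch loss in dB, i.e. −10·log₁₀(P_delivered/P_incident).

Γ = (123 − j23.4)/(223 − j23.4), |Γ| = 0.558
|Γ|² = 0.312, so P_del/P_inc = 1 − |Γ|² = 0.688
ML = −10·log₁₀(1 − |Γ|²)

mismatch loss ≈ 1.62 dB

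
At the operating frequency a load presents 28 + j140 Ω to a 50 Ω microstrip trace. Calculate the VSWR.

VSWR ≈ 16.3

Γ = (Z_L − Z_0)/(Z_L + Z_0) = (-22 + j140)/(78 + j140)
|Γ| = 142/160 = 0.884
VSWR = (1 + |Γ|)/(1 − |Γ|) = 1.88/0.116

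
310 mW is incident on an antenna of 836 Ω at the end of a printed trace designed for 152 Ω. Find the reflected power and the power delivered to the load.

P_reflected ≈ 149 mW; P_delivered ≈ 161 mW

Γ = (836 − 152)/(836 + 152) = 0.692
|Γ|² = 0.479
P_refl = |Γ|²·P_inc = 149 mW, P_del = (1 − |Γ|²)·P_inc = 161 mW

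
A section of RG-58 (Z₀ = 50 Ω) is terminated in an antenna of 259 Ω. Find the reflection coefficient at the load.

Γ = (Z_L − Z_0)/(Z_L + Z_0) = (259 − 50)/(259 + 50) = 209/309

Γ = 0.676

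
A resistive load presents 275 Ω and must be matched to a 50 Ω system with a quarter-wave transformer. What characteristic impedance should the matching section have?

Z_qwt ≈ 117 Ω

Z_qwt = √(Z_0·R_L) = √(50 × 275) = √13750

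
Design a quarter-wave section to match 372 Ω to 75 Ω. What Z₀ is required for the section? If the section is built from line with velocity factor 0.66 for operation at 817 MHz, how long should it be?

Z_qwt ≈ 167 Ω; length ≈ 6.06 cm

Z_qwt = √(Z_0·R_L) = √(75 × 372) = √27900
λ = 0.66·c/f = 0.242 m, so l = λ/4 = 0.0606 m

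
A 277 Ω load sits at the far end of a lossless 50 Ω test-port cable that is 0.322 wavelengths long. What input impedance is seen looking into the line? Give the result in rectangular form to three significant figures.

Z_in ≈ 11.1 + j23.3 Ω

βl = 2π × 0.322 = 116°
tan(βl) = tan(116°) = -2.06
Z_in = Z_0·(Z_L + jZ_0·tanβl)/(Z_0 + jZ_L·tanβl)
     = 50·(277 − j103)/(50 − j570)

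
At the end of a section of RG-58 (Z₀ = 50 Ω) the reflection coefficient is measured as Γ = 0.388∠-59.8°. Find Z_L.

Z_L = Z_0·(1 + Γ)/(1 − Γ) = 50·(1.2 − j0.335)/(0.805 + j0.335)

Z_L ≈ 55.9 − j44.1 Ω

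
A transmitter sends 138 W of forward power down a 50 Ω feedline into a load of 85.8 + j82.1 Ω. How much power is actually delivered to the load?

P_delivered ≈ 94 W

|Γ| = |(35.8 + j82.1)/(135.8 + j82.1)| = 0.564
|Γ|² = 0.319
P_refl = |Γ|²·P_inc = 44 W, P_del = (1 − |Γ|²)·P_inc = 94 W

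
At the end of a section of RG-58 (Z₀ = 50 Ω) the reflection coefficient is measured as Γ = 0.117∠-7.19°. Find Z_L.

Z_L = Z_0·(1 + Γ)/(1 − Γ) = 50·(1.12 − j0.0146)/(0.884 + j0.0146)

Z_L ≈ 63.1 − j1.87 Ω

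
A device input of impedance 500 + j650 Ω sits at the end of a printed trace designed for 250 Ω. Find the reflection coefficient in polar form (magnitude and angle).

Γ = (Z_L − Z_0)/(Z_L + Z_0) = (250 + j650)/(750 + j650)
|Γ| = 696/992 = 0.702

Γ ≈ 0.702 ∠ 28°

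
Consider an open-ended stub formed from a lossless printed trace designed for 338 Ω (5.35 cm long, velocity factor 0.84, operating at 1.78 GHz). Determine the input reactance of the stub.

X_in ≈ 351 Ω (inductive)

λ = v/f = 0.84·c / 1.78 GHz = 0.142 m
βl = 2π·l/λ = 2π × 0.378 = 136°
tan(βl) = -0.964
For an open-ended stub, Z_in = −jZ_0·cot(βl) = −jZ_0/tan(βl)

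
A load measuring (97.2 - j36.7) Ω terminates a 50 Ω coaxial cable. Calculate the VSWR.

Γ = (Z_L − Z_0)/(Z_L + Z_0) = (47.2 − j36.7)/(147.2 − j36.7)
|Γ| = 59.8/152 = 0.394
VSWR = (1 + |Γ|)/(1 − |Γ|) = 1.39/0.606

VSWR ≈ 2.3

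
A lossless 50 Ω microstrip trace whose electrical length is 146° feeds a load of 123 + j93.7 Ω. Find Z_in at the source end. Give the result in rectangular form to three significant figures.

Z_in ≈ 22.7 + j43.1 Ω

tan(βl) = tan(146°) = -0.675
Z_in = Z_0·(Z_L + jZ_0·tanβl)/(Z_0 + jZ_L·tanβl)
     = 50·(123 + j60)/(113 − j83)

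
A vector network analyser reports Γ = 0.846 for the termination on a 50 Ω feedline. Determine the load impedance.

Z_L ≈ 599 Ω

Z_L = Z_0·(1 + Γ)/(1 − Γ) = 50·(1.85)/(0.154)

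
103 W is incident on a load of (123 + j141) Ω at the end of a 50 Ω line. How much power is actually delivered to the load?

|Γ| = |(73 + j141)/(173 + j141)| = 0.711
|Γ|² = 0.506
P_refl = |Γ|²·P_inc = 52.1 W, P_del = (1 − |Γ|²)·P_inc = 50.9 W

P_delivered ≈ 50.9 W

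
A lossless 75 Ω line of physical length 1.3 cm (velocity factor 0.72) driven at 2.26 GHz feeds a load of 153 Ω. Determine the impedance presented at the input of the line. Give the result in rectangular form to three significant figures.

Z_in ≈ 54.7 − j42 Ω

λ = v/f = 0.72·c / 2.26 GHz = 0.0956 m
βl = 2π·l/λ = 2π × 0.136 = 49°
tan(βl) = tan(49°) = 1.15
Z_in = Z_0·(Z_L + jZ_0·tanβl)/(Z_0 + jZ_L·tanβl)
     = 75·(153 + j86.2)/(75 + j176)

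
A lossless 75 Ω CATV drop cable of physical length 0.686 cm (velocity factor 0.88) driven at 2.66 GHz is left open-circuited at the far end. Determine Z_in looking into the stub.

Z_in ≈ −j162 Ω

λ = v/f = 0.88·c / 2.66 GHz = 0.0992 m
βl = 2π·l/λ = 2π × 0.0691 = 24.9°
tan(βl) = 0.464
For an open-circuited stub, Z_in = −jZ_0·cot(βl) = −jZ_0/tan(βl)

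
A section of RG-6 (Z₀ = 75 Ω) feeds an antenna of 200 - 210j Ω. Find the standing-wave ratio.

VSWR ≈ 5.81

Γ = (Z_L − Z_0)/(Z_L + Z_0) = (125 − j210)/(275 − j210)
|Γ| = 244/346 = 0.706
VSWR = (1 + |Γ|)/(1 − |Γ|) = 1.71/0.294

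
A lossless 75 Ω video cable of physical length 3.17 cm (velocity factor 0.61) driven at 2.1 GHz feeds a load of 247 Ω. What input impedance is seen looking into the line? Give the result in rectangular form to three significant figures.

λ = v/f = 0.61·c / 2.1 GHz = 0.0871 m
βl = 2π·l/λ = 2π × 0.364 = 131°
tan(βl) = tan(131°) = -1.15
Z_in = Z_0·(Z_L + jZ_0·tanβl)/(Z_0 + jZ_L·tanβl)
     = 75·(247 − j86.4)/(75 − j285)

Z_in ≈ 37.3 + j55.3 Ω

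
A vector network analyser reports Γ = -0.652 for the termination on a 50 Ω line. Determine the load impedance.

Z_L = Z_0·(1 + Γ)/(1 − Γ) = 50·(0.348)/(1.65)

Z_L ≈ 10.5 Ω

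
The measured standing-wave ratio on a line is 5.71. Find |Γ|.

|Γ| = (S − 1)/(S + 1) = (5.71 − 1)/(5.71 + 1) = 4.71/6.71

|Γ| ≈ 0.702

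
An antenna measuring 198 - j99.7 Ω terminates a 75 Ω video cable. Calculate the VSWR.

VSWR ≈ 3.39

Γ = (Z_L − Z_0)/(Z_L + Z_0) = (123 − j99.7)/(273 − j99.7)
|Γ| = 158/291 = 0.545
VSWR = (1 + |Γ|)/(1 − |Γ|) = 1.54/0.455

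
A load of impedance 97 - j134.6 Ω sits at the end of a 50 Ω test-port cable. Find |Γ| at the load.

Γ = (Z_L − Z_0)/(Z_L + Z_0) = (47 − j134.6)/(147 − j134.6)
|Γ| = 143/199

|Γ| ≈ 0.715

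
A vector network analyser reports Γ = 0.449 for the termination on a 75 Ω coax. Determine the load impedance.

Z_L = Z_0·(1 + Γ)/(1 − Γ) = 75·(1.45)/(0.551)

Z_L ≈ 197 Ω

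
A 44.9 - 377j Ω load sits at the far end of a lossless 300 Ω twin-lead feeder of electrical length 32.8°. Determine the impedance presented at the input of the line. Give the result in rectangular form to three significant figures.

tan(βl) = tan(32.8°) = 0.644
Z_in = Z_0·(Z_L + jZ_0·tanβl)/(Z_0 + jZ_L·tanβl)
     = 300·(44.9 − j184)/(543 + j28.9)

Z_in ≈ 19.3 − j103 Ω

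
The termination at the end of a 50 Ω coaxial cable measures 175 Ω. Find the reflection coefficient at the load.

Γ = (Z_L − Z_0)/(Z_L + Z_0) = (175 − 50)/(175 + 50) = 125/225

Γ = 0.556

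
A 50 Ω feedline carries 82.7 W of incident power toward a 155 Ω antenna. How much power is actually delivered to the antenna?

P_delivered ≈ 61 W

Γ = (155 − 50)/(155 + 50) = 0.512
|Γ|² = 0.262
P_refl = |Γ|²·P_inc = 21.7 W, P_del = (1 − |Γ|²)·P_inc = 61 W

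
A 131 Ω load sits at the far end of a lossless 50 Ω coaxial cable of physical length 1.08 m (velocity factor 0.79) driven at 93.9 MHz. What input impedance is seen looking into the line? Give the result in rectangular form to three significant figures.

λ = v/f = 0.79·c / 93.9 MHz = 2.52 m
βl = 2π·l/λ = 2π × 0.428 = 154°
tan(βl) = tan(154°) = -0.487
Z_in = Z_0·(Z_L + jZ_0·tanβl)/(Z_0 + jZ_L·tanβl)
     = 50·(131 − j24.3)/(50 − j63.8)

Z_in ≈ 61.7 + j54.3 Ω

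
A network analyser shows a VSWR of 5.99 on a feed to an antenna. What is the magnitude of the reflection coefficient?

|Γ| = (S − 1)/(S + 1) = (5.99 − 1)/(5.99 + 1) = 4.99/6.99

|Γ| ≈ 0.714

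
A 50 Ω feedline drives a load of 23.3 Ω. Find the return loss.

RL ≈ 8.77 dB

Γ = (23.3 − 50)/(23.3 + 50) = -0.364
RL = −20·log₁₀|Γ| = −20·log₁₀(0.364)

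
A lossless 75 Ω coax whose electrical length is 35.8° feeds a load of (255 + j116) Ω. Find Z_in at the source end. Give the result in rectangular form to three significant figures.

tan(βl) = tan(35.8°) = 0.721
Z_in = Z_0·(Z_L + jZ_0·tanβl)/(Z_0 + jZ_L·tanβl)
     = 75·(255 + j170)/(-8.66 + j184)

Z_in ≈ 64.3 − j107 Ω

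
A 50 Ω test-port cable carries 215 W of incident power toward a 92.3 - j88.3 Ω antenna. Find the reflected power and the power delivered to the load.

P_reflected ≈ 73.5 W; P_delivered ≈ 142 W

|Γ| = |(42.3 − j88.3)/(142.3 − j88.3)| = 0.585
|Γ|² = 0.342
P_refl = |Γ|²·P_inc = 73.5 W, P_del = (1 − |Γ|²)·P_inc = 142 W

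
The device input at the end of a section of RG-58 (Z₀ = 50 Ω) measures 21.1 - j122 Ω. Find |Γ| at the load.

|Γ| ≈ 0.888

Γ = (Z_L − Z_0)/(Z_L + Z_0) = (-28.9 − j122)/(71.1 − j122)
|Γ| = 125/141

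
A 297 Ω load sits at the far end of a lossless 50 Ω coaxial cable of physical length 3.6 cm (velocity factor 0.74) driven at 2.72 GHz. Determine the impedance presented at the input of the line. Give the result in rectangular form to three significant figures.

λ = v/f = 0.74·c / 2.72 GHz = 0.0816 m
βl = 2π·l/λ = 2π × 0.441 = 159°
tan(βl) = tan(159°) = -0.388
Z_in = Z_0·(Z_L + jZ_0·tanβl)/(Z_0 + jZ_L·tanβl)
     = 50·(297 − j19.4)/(50 − j115)

Z_in ≈ 54.1 + j105 Ω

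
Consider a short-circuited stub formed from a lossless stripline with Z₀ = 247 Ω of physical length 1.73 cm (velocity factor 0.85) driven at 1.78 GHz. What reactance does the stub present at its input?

λ = v/f = 0.85·c / 1.78 GHz = 0.143 m
βl = 2π·l/λ = 2π × 0.121 = 43.5°
tan(βl) = 0.948
For a short-circuited stub, Z_in = jZ_0·tan(βl)

X_in ≈ 234 Ω (inductive)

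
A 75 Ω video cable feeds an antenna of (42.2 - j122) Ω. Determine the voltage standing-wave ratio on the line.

VSWR ≈ 6.9

Γ = (Z_L − Z_0)/(Z_L + Z_0) = (-32.8 − j122)/(117.2 − j122)
|Γ| = 126/169 = 0.747
VSWR = (1 + |Γ|)/(1 − |Γ|) = 1.75/0.253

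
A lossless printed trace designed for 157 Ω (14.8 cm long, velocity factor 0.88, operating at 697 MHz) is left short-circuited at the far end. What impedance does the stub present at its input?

λ = v/f = 0.88·c / 697 MHz = 0.379 m
βl = 2π·l/λ = 2π × 0.391 = 141°
tan(βl) = -0.819
For a short-circuited stub, Z_in = jZ_0·tan(βl)

Z_in ≈ −j129 Ω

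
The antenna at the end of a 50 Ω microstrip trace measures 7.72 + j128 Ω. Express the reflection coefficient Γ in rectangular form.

Γ ≈ 0.707 + j0.649

Γ = (Z_L − Z_0)/(Z_L + Z_0) = (-42.28 + j128)/(57.72 + j128)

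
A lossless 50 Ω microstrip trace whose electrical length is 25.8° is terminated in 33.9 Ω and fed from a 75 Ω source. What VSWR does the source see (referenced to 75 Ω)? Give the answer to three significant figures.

VSWR ≈ 2.05

tan(βl) = 0.483
Z_in = Z_0·(Z_L + jZ_0·tanβl)/(Z_0 + jZ_L·tanβl) = 37.8 + j11.8 Ω
Γ_s = (Z_in − Z_s)/(Z_in + Z_s) = (-37.2 + j11.8)/(113 + j11.8), |Γ_s| = 0.344
VSWR = (1 + |Γ_s|)/(1 − |Γ_s|)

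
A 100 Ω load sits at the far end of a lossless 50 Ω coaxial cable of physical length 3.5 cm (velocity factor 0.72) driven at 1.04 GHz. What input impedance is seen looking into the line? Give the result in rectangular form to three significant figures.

λ = v/f = 0.72·c / 1.04 GHz = 0.208 m
βl = 2π·l/λ = 2π × 0.169 = 60.7°
tan(βl) = tan(60.7°) = 1.78
Z_in = Z_0·(Z_L + jZ_0·tanβl)/(Z_0 + jZ_L·tanβl)
     = 50·(100 + j89)/(50 + j178)

Z_in ≈ 30.5 − j19.5 Ω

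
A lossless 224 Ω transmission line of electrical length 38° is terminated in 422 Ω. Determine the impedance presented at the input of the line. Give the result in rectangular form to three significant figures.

Z_in ≈ 215 − j141 Ω

tan(βl) = tan(38°) = 0.781
Z_in = Z_0·(Z_L + jZ_0·tanβl)/(Z_0 + jZ_L·tanβl)
     = 224·(422 + j175)/(224 + j330)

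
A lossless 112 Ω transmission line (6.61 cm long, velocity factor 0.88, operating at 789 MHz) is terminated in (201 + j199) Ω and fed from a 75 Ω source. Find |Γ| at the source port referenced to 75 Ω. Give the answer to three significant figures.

λ = v/f = 0.88·c / 789 MHz = 0.335 m
βl = 2π·l/λ = 2π × 0.198 = 71.1°
tan(βl) = 2.92
Z_in = Z_0·(Z_L + jZ_0·tanβl)/(Z_0 + jZ_L·tanβl) = 42.5 − j72.3 Ω
Γ_s = (Z_in − Z_s)/(Z_in + Z_s) = (-32.5 − j72.3)/(118 − j72.3), |Γ_s| = 0.574

|Γ| ≈ 0.574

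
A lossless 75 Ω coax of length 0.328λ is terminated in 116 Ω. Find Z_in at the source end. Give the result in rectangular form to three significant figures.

βl = 2π × 0.328 = 118°
tan(βl) = tan(118°) = -1.87
Z_in = Z_0·(Z_L + jZ_0·tanβl)/(Z_0 + jZ_L·tanβl)
     = 75·(116 − j141)/(75 − j217)

Z_in ≈ 55.7 + j20.8 Ω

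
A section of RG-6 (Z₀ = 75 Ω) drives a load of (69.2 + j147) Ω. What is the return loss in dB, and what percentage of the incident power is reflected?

RL ≈ 2.92 dB; 51% of incident power reflected

Γ = (-5.8 + j147)/(144.2 + j147), |Γ| = 0.714
RL = −20·log₁₀(0.714) = 2.92 dB
P_refl/P_inc = |Γ|² = 0.51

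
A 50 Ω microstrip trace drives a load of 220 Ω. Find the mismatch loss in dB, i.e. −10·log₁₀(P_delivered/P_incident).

mismatch loss ≈ 2.19 dB

Γ = (220 − 50)/(220 + 50) = 0.63
|Γ|² = 0.396, so P_del/P_inc = 1 − |Γ|² = 0.604
ML = −10·log₁₀(1 − |Γ|²)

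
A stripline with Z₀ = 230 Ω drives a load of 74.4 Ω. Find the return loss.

Γ = (74.4 − 230)/(74.4 + 230) = -0.511
RL = −20·log₁₀|Γ| = −20·log₁₀(0.511)

RL ≈ 5.83 dB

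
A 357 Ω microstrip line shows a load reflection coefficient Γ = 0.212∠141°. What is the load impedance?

Z_L = Z_0·(1 + Γ)/(1 − Γ) = 357·(0.835 + j0.133)/(1.16 − j0.133)

Z_L ≈ 248 + j69.3 Ω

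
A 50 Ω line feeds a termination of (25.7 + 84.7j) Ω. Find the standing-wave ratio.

Γ = (Z_L − Z_0)/(Z_L + Z_0) = (-24.3 + j84.7)/(75.7 + j84.7)
|Γ| = 88.1/114 = 0.776
VSWR = (1 + |Γ|)/(1 − |Γ|) = 1.78/0.224

VSWR ≈ 7.92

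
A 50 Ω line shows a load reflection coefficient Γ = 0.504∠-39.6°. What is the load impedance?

Z_L = Z_0·(1 + Γ)/(1 − Γ) = 50·(1.39 − j0.321)/(0.612 + j0.321)

Z_L ≈ 78.1 − j67.3 Ω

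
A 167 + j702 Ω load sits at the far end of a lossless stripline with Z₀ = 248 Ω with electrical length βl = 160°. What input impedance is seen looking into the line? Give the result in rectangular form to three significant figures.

Z_in ≈ 45.2 + j307 Ω

tan(βl) = tan(160°) = -0.364
Z_in = Z_0·(Z_L + jZ_0·tanβl)/(Z_0 + jZ_L·tanβl)
     = 248·(167 + j612)/(504 − j60.8)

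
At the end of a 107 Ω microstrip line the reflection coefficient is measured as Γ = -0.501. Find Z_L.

Z_L = Z_0·(1 + Γ)/(1 − Γ) = 107·(0.499)/(1.5)

Z_L ≈ 35.6 Ω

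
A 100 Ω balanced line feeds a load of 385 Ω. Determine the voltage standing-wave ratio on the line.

VSWR ≈ 3.85

For a purely resistive load, VSWR = R_L/Z_0 or Z_0/R_L (whichever > 1) = 385/100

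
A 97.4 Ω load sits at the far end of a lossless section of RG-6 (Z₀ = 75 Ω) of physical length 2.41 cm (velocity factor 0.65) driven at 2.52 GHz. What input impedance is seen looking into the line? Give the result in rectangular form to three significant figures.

Z_in ≈ 61.3 + j11.3 Ω

λ = v/f = 0.65·c / 2.52 GHz = 0.0774 m
βl = 2π·l/λ = 2π × 0.311 = 112°
tan(βl) = tan(112°) = -2.46
Z_in = Z_0·(Z_L + jZ_0·tanβl)/(Z_0 + jZ_L·tanβl)
     = 75·(97.4 − j185)/(75 − j240)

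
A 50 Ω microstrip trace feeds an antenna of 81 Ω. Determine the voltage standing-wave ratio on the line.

For a purely resistive load, VSWR = R_L/Z_0 or Z_0/R_L (whichever > 1) = 81/50

VSWR ≈ 1.62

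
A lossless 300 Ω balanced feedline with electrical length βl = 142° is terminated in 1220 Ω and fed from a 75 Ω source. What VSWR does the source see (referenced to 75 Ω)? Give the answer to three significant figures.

tan(βl) = -0.781
Z_in = Z_0·(Z_L + jZ_0·tanβl)/(Z_0 + jZ_L·tanβl) = 177 + j328 Ω
Γ_s = (Z_in − Z_s)/(Z_in + Z_s) = (102 + j328)/(252 + j328), |Γ_s| = 0.831
VSWR = (1 + |Γ_s|)/(1 − |Γ_s|)

VSWR ≈ 10.8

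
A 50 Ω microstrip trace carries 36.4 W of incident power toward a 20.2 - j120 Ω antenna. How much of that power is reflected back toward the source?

|Γ| = |(-29.8 − j120)/(70.2 − j120)| = 0.889
|Γ|² = 0.791
P_refl = |Γ|²·P_inc = 28.8 W, P_del = (1 − |Γ|²)·P_inc = 7.61 W

P_reflected ≈ 28.8 W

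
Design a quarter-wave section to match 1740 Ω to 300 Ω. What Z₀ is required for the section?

Z_qwt ≈ 722 Ω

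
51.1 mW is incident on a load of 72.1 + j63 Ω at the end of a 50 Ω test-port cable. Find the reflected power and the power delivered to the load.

P_reflected ≈ 12.1 mW; P_delivered ≈ 39 mW

|Γ| = |(22.1 + j63)/(122.1 + j63)| = 0.486
|Γ|² = 0.236
P_refl = |Γ|²·P_inc = 12.1 mW, P_del = (1 − |Γ|²)·P_inc = 39 mW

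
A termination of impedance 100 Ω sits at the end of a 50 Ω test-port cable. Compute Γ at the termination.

Γ = (Z_L − Z_0)/(Z_L + Z_0) = (100 − 50)/(100 + 50) = 50/150

Γ = 0.333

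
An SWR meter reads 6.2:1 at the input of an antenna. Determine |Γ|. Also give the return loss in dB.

|Γ| ≈ 0.722; return loss ≈ 2.83 dB

|Γ| = (S − 1)/(S + 1) = (6.2 − 1)/(6.2 + 1) = 5.2/7.2
RL = −20·log₁₀|Γ| = −20·log₁₀(0.722)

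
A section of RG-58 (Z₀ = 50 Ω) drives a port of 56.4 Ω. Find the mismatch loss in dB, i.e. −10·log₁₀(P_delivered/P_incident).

Γ = (56.4 − 50)/(56.4 + 50) = 0.0602
|Γ|² = 0.00362, so P_del/P_inc = 1 − |Γ|² = 0.996
ML = −10·log₁₀(1 − |Γ|²)

mismatch loss ≈ 0.0157 dB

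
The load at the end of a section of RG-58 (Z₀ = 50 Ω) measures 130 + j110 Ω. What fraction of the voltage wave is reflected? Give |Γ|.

|Γ| ≈ 0.645

Γ = (Z_L − Z_0)/(Z_L + Z_0) = (80 + j110)/(180 + j110)
|Γ| = 136/211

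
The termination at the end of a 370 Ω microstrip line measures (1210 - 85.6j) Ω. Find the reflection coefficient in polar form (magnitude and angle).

Γ ≈ 0.534 ∠ -2.72°

Γ = (Z_L − Z_0)/(Z_L + Z_0) = (840 − j85.6)/(1580 − j85.6)
|Γ| = 844/1580 = 0.534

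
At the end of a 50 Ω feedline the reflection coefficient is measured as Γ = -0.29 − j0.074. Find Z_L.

Z_L ≈ 27.3 − j4.43 Ω

Z_L = Z_0·(1 + Γ)/(1 − Γ) = 50·(0.71 − j0.074)/(1.29 + j0.074)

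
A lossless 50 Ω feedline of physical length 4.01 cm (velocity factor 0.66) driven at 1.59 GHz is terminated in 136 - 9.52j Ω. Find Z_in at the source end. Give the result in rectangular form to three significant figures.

λ = v/f = 0.66·c / 1.59 GHz = 0.125 m
βl = 2π·l/λ = 2π × 0.322 = 116°
tan(βl) = tan(116°) = -2.06
Z_in = Z_0·(Z_L + jZ_0·tanβl)/(Z_0 + jZ_L·tanβl)
     = 50·(136 − j112)/(30.4 − j280)

Z_in ≈ 22.5 + j21.9 Ω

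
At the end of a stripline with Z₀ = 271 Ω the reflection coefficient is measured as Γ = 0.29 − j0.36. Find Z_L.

Z_L = Z_0·(1 + Γ)/(1 − Γ) = 271·(1.29 − j0.36)/(0.71 + j0.36)

Z_L ≈ 336 − j308 Ω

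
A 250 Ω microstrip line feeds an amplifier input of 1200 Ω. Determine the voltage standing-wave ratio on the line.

VSWR ≈ 4.8

For a purely resistive load, VSWR = R_L/Z_0 or Z_0/R_L (whichever > 1) = 1200/250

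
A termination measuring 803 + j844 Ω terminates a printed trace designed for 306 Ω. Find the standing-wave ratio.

VSWR ≈ 5.73

Γ = (Z_L − Z_0)/(Z_L + Z_0) = (497 + j844)/(1109 + j844)
|Γ| = 979/1390 = 0.703
VSWR = (1 + |Γ|)/(1 − |Γ|) = 1.7/0.297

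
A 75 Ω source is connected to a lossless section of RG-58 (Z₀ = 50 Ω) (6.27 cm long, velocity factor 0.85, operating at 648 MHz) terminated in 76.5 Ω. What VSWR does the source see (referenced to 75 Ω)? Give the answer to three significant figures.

VSWR ≈ 2.02

λ = v/f = 0.85·c / 648 MHz = 0.394 m
βl = 2π·l/λ = 2π × 0.159 = 57.4°
tan(βl) = 1.56
Z_in = Z_0·(Z_L + jZ_0·tanβl)/(Z_0 + jZ_L·tanβl) = 39.2 − j15.6 Ω
Γ_s = (Z_in − Z_s)/(Z_in + Z_s) = (-35.8 − j15.6)/(114 − j15.6), |Γ_s| = 0.339
VSWR = (1 + |Γ_s|)/(1 − |Γ_s|)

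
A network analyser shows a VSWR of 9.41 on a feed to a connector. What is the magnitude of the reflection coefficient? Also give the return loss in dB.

|Γ| = (S − 1)/(S + 1) = (9.41 − 1)/(9.41 + 1) = 8.41/10.4
RL = −20·log₁₀|Γ| = −20·log₁₀(0.808)

|Γ| ≈ 0.808; return loss ≈ 1.85 dB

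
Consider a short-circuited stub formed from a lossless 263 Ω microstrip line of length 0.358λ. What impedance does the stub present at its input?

Z_in ≈ −j326 Ω

βl = 2π × 0.358 = 129°
tan(βl) = -1.24
For a short-circuited stub, Z_in = jZ_0·tan(βl)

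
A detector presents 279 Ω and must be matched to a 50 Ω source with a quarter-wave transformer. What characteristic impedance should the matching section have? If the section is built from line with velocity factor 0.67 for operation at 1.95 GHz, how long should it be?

Z_qwt ≈ 118 Ω; length ≈ 2.58 cm

Z_qwt = √(Z_0·R_L) = √(50 × 279) = √13950
λ = 0.67·c/f = 0.103 m, so l = λ/4 = 0.0258 m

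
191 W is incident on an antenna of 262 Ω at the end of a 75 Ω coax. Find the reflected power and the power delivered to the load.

Γ = (262 − 75)/(262 + 75) = 0.555
|Γ|² = 0.308
P_refl = |Γ|²·P_inc = 58.8 W, P_del = (1 − |Γ|²)·P_inc = 132 W

P_reflected ≈ 58.8 W; P_delivered ≈ 132 W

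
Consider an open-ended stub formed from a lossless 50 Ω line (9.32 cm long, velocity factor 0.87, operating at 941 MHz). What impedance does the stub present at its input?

Z_in ≈ +j30 Ω

λ = v/f = 0.87·c / 941 MHz = 0.277 m
βl = 2π·l/λ = 2π × 0.336 = 121°
tan(βl) = -1.67
For an open-ended stub, Z_in = −jZ_0·cot(βl) = −jZ_0/tan(βl)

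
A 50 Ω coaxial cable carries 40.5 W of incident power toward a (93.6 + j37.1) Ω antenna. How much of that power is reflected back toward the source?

P_reflected ≈ 6.03 W

|Γ| = |(43.6 + j37.1)/(143.6 + j37.1)| = 0.386
|Γ|² = 0.149
P_refl = |Γ|²·P_inc = 6.03 W, P_del = (1 − |Γ|²)·P_inc = 34.5 W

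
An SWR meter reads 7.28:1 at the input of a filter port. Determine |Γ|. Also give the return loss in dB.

|Γ| ≈ 0.758; return loss ≈ 2.4 dB

|Γ| = (S − 1)/(S + 1) = (7.28 − 1)/(7.28 + 1) = 6.28/8.28
RL = −20·log₁₀|Γ| = −20·log₁₀(0.758)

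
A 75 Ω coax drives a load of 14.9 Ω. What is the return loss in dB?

RL ≈ 3.5 dB

Γ = (14.9 − 75)/(14.9 + 75) = -0.669
RL = −20·log₁₀|Γ| = −20·log₁₀(0.669)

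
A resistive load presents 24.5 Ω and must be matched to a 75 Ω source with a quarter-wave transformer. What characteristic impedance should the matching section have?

Z_qwt = √(Z_0·R_L) = √(75 × 24.5) = √1838

Z_qwt ≈ 42.9 Ω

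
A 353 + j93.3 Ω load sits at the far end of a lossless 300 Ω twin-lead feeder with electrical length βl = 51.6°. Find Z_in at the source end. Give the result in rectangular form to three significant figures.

tan(βl) = tan(51.6°) = 1.26
Z_in = Z_0·(Z_L + jZ_0·tanβl)/(Z_0 + jZ_L·tanβl)
     = 300·(353 + j472)/(182 + j445)

Z_in ≈ 356 − j92.3 Ω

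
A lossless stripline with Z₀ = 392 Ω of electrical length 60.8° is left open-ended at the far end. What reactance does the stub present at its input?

tan(βl) = 1.79
For an open-ended stub, Z_in = −jZ_0·cot(βl) = −jZ_0/tan(βl)

X_in ≈ -219 Ω (capacitive)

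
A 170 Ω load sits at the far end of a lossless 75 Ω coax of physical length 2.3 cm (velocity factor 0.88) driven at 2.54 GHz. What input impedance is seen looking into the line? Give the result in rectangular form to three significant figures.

λ = v/f = 0.88·c / 2.54 GHz = 0.104 m
βl = 2π·l/λ = 2π × 0.221 = 79.7°
tan(βl) = tan(79.7°) = 5.48
Z_in = Z_0·(Z_L + jZ_0·tanβl)/(Z_0 + jZ_L·tanβl)
     = 75·(170 + j411)/(75 + j932)

Z_in ≈ 34 − j10.9 Ω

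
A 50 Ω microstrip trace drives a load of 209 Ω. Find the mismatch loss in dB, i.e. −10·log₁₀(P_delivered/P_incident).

mismatch loss ≈ 2.05 dB

Γ = (209 − 50)/(209 + 50) = 0.614
|Γ|² = 0.377, so P_del/P_inc = 1 − |Γ|² = 0.623
ML = −10·log₁₀(1 − |Γ|²)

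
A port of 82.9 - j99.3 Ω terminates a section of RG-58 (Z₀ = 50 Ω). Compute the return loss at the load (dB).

Γ = (32.9 − j99.3)/(132.9 − j99.3), |Γ| = 0.631
RL = −20·log₁₀|Γ| = −20·log₁₀(0.631)

RL ≈ 4.01 dB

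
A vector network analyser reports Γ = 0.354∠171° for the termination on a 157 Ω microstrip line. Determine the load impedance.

Z_L = Z_0·(1 + Γ)/(1 − Γ) = 157·(0.65 + j0.0554)/(1.35 − j0.0554)

Z_L ≈ 75.3 + j9.53 Ω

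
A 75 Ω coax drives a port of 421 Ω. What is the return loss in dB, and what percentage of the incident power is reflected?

Γ = (421 − 75)/(421 + 75) = 0.698
RL = −20·log₁₀(0.698) = 3.13 dB
P_refl/P_inc = |Γ|² = 0.487

RL ≈ 3.13 dB; 48.7% of incident power reflected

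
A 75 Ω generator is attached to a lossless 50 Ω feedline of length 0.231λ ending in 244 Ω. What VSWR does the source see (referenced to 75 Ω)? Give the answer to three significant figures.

VSWR ≈ 7.26

βl = 2π × 0.231 = 83.2°
tan(βl) = 8.34
Z_in = Z_0·(Z_L + jZ_0·tanβl)/(Z_0 + jZ_L·tanβl) = 10.4 − j5.74 Ω
Γ_s = (Z_in − Z_s)/(Z_in + Z_s) = (-64.6 − j5.74)/(85.4 − j5.74), |Γ_s| = 0.758
VSWR = (1 + |Γ_s|)/(1 − |Γ_s|)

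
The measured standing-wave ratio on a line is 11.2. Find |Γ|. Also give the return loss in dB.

|Γ| = (S − 1)/(S + 1) = (11.2 − 1)/(11.2 + 1) = 10.2/12.2
RL = −20·log₁₀|Γ| = −20·log₁₀(0.836)

|Γ| ≈ 0.836; return loss ≈ 1.56 dB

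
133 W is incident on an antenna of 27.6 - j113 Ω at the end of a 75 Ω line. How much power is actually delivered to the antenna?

|Γ| = |(-47.4 − j113)/(102.6 − j113)| = 0.803
|Γ|² = 0.645
P_refl = |Γ|²·P_inc = 85.7 W, P_del = (1 − |Γ|²)·P_inc = 47.3 W

P_delivered ≈ 47.3 W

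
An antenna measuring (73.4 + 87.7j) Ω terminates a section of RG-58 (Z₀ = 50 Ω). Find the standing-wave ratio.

Γ = (Z_L − Z_0)/(Z_L + Z_0) = (23.4 + j87.7)/(123.4 + j87.7)
|Γ| = 90.8/151 = 0.6
VSWR = (1 + |Γ|)/(1 − |Γ|) = 1.6/0.4

VSWR ≈ 3.99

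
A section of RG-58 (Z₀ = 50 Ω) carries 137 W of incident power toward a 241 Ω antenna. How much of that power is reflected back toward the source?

Γ = (241 − 50)/(241 + 50) = 0.656
|Γ|² = 0.431
P_refl = |Γ|²·P_inc = 59 W, P_del = (1 − |Γ|²)·P_inc = 78 W

P_reflected ≈ 59 W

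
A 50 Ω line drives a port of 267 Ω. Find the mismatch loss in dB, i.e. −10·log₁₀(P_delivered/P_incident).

Γ = (267 − 50)/(267 + 50) = 0.685
|Γ|² = 0.469, so P_del/P_inc = 1 − |Γ|² = 0.531
ML = −10·log₁₀(1 − |Γ|²)

mismatch loss ≈ 2.75 dB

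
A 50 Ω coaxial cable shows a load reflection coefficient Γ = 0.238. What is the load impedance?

Z_L ≈ 81.2 Ω

Z_L = Z_0·(1 + Γ)/(1 − Γ) = 50·(1.24)/(0.762)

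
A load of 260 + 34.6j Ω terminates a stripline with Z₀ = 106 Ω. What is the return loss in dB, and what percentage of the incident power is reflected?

Γ = (154 + j34.6)/(366 + j34.6), |Γ| = 0.429
RL = −20·log₁₀(0.429) = 7.34 dB
P_refl/P_inc = |Γ|² = 0.184

RL ≈ 7.34 dB; 18.4% of incident power reflected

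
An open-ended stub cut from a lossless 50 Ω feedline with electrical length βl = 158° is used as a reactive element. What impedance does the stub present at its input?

Z_in ≈ +j124 Ω

tan(βl) = -0.404
For an open-ended stub, Z_in = −jZ_0·cot(βl) = −jZ_0/tan(βl)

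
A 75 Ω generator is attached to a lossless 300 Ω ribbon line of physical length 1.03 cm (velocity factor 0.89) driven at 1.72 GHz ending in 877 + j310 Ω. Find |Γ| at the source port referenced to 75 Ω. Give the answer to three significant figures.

λ = v/f = 0.89·c / 1.72 GHz = 0.155 m
βl = 2π·l/λ = 2π × 0.0664 = 23.9°
tan(βl) = 0.443
Z_in = Z_0·(Z_L + jZ_0·tanβl)/(Z_0 + jZ_L·tanβl) = 532 − j454 Ω
Γ_s = (Z_in − Z_s)/(Z_in + Z_s) = (457 − j454)/(607 − j454), |Γ_s| = 0.85

|Γ| ≈ 0.85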